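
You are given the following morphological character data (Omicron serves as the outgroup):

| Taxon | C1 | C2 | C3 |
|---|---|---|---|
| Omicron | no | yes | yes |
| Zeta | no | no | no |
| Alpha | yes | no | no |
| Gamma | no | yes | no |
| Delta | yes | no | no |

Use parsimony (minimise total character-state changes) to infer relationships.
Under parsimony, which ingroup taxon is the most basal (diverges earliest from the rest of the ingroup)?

Gamma

Character polarity is set by the outgroup: the derived state is whichever differs from the outgroup's state, so for C2, C3 the derived state is 'no', and for the remaining characters it is 'yes'.
Only Alpha and Delta show the derived state 'yes' for C1, supporting them as a clade.
Only Alpha, Delta, and Zeta show the derived state 'no' for C2, supporting them as a clade.
C3 (derived state 'no') is shared by all ingroup taxa — unites the whole ingroup.
Most parsimonious ingroup topology: ((Zeta,(Alpha,Delta)),Gamma).
Gamma is sister to the clade containing all other ingroup taxa, so it is the earliest-diverging (most basal) ingroup lineage.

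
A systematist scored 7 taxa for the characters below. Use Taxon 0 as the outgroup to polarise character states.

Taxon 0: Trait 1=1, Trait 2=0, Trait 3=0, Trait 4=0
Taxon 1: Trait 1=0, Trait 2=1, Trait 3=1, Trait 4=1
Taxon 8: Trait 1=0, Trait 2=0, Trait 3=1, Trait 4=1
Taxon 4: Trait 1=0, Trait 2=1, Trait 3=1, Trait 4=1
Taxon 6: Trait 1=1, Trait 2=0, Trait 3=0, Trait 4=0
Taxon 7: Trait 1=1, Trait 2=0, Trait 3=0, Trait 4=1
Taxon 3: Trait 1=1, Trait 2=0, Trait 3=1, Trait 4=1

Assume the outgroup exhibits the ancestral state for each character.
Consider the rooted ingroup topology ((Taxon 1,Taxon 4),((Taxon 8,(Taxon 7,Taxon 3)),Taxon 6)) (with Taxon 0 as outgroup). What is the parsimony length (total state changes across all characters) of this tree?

Map each character onto ((Taxon 1,Taxon 4),((Taxon 8,(Taxon 7,Taxon 3)),Taxon 6)) (rooted by Taxon 0) and count the minimum state changes it requires (Fitch parsimony):
Trait 1: 2; Trait 2: 1; Trait 3: 3; Trait 4: 2.
Total tree length = 8.

8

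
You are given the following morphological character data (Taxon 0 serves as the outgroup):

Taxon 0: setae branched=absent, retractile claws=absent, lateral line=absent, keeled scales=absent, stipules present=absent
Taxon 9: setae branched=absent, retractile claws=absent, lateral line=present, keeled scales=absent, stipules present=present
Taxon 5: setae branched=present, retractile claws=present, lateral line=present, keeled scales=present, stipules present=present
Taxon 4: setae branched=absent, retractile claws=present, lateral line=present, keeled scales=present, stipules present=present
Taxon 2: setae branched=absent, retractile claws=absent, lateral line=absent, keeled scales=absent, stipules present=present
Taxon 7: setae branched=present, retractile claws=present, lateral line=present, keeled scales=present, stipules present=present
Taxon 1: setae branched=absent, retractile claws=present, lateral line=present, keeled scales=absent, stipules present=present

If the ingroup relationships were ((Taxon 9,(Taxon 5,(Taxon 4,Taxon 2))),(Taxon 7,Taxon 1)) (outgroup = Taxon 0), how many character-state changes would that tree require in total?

Map each character onto ((Taxon 9,(Taxon 5,(Taxon 4,Taxon 2))),(Taxon 7,Taxon 1)) (rooted by Taxon 0) and count the minimum state changes it requires (Fitch parsimony):
setae branched: 2; retractile claws: 3; lateral line: 2; keeled scales: 3; stipules present: 1.
Total tree length = 11.

11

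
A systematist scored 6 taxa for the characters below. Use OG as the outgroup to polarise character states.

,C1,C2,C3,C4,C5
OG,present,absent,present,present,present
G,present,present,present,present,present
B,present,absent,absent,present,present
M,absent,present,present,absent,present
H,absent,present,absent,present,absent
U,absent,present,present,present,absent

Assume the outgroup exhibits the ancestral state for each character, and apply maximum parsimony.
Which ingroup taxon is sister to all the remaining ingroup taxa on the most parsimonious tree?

Character polarity is set by the outgroup: the derived state is whichever differs from the outgroup's state, so for C1, C3, C4, C5 the derived state is 'absent', and for the remaining characters it is 'present'.
Only H, M, and U show the derived state 'absent' for C1, supporting them as a clade.
C2: derived state 'present' in G, H, M, and U only — synapomorphy for {G, H, M, U}.
C3 groups B and H, which is incompatible with the clades supported by the remaining characters; treating it as convergent (homoplasy) costs fewer steps than any alternative tree.
C4: derived state 'absent' in M only — an autapomorphy, so it tells us nothing about relationships among taxa.
Only H and U show the derived state 'absent' for C5, supporting them as a clade.
Most parsimonious ingroup topology: ((G,(M,(H,U))),B).
B is sister to the clade containing all other ingroup taxa, so it is the earliest-diverging (most basal) ingroup lineage.

B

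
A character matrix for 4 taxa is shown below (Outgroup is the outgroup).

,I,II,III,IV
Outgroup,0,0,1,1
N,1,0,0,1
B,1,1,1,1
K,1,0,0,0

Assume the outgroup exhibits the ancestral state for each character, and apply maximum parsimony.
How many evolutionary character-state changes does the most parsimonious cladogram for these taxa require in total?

4

Character polarity is set by the outgroup: the derived state is whichever differs from the outgroup's state, so for III, IV the derived state is '0', and for the remaining characters it is '1'.
I (derived state '1') is shared by all ingroup taxa — unites the whole ingroup.
II (derived state '1') is unique to B (autapomorphy; uninformative for grouping).
III: derived state '0' in K and N only — synapomorphy for {K, N}.
IV: derived state '0' in K only — an autapomorphy, so it tells us nothing about relationships among taxa.
Most parsimonious ingroup topology: ((N,K),B).
Changes per character on this tree: I: 1; II: 1; III: 1; IV: 1.
Total = 4.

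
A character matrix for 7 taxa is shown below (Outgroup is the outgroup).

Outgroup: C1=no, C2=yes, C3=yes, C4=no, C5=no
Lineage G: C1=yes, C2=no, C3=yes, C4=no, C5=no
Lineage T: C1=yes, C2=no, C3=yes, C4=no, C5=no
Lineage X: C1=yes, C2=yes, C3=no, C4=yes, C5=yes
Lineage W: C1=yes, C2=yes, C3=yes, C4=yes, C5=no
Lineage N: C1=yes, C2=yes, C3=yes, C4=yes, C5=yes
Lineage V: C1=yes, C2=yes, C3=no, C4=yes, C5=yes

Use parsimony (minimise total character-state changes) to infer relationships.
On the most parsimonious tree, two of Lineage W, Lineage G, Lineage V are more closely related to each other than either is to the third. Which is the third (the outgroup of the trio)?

Lineage G

Character polarity is set by the outgroup: the derived state is whichever differs from the outgroup's state, so for C2, C3 the derived state is 'no', and for the remaining characters it is 'yes'.
C1 (derived state 'yes') is shared by all ingroup taxa — unites the whole ingroup.
C2: derived state 'no' in Lineage G and Lineage T only — synapomorphy for {Lineage G, Lineage T}.
Only Lineage V and Lineage X show the derived state 'no' for C3, supporting them as a clade.
C4: derived state 'yes' in Lineage N, Lineage V, Lineage W, and Lineage X only — synapomorphy for {Lineage N, Lineage V, Lineage W, Lineage X}.
Only Lineage N, Lineage V, and Lineage X show the derived state 'yes' for C5, supporting them as a clade.
Most parsimonious ingroup topology: ((Lineage G,Lineage T),(((Lineage X,Lineage V),Lineage N),Lineage W)).
Lineage V and Lineage W share a more recent common ancestor with each other than either does with Lineage G, so Lineage G is the least closely related of the three.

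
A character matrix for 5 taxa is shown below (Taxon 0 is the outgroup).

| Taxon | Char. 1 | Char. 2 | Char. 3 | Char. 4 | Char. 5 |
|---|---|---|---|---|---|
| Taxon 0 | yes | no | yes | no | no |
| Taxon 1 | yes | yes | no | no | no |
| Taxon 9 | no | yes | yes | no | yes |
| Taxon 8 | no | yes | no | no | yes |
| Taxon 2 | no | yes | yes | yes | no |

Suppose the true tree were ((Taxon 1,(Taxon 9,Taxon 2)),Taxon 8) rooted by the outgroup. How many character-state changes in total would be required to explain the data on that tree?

8

Map each character onto ((Taxon 1,(Taxon 9,Taxon 2)),Taxon 8) (rooted by Taxon 0) and count the minimum state changes it requires (Fitch parsimony):
Char. 1: 2; Char. 2: 1; Char. 3: 2; Char. 4: 1; Char. 5: 2.
Total tree length = 8.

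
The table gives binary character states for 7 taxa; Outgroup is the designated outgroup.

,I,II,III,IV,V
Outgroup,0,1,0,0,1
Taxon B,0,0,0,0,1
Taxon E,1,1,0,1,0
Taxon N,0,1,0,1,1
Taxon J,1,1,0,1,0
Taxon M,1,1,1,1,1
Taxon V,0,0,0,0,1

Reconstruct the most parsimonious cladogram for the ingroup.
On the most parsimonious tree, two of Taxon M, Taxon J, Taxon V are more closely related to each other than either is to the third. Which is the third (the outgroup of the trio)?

Taxon V

Character polarity is set by the outgroup: the derived state is whichever differs from the outgroup's state, so for II, V the derived state is '0', and for the remaining characters it is '1'.
Only Taxon E, Taxon J, and Taxon M show the derived state '1' for I, supporting them as a clade.
Only Taxon B and Taxon V show the derived state '0' for II, supporting them as a clade.
III (derived state '1') is unique to Taxon M (autapomorphy; uninformative for grouping).
IV (derived state '1') is shared by Taxon E, Taxon J, Taxon M, and Taxon N — a synapomorphy uniting that clade.
V: derived state '0' in Taxon E and Taxon J only — synapomorphy for {Taxon E, Taxon J}.
Most parsimonious ingroup topology: ((Taxon B,Taxon V),(((Taxon E,Taxon J),Taxon M),Taxon N)).
Taxon M and Taxon J share a more recent common ancestor with each other than either does with Taxon V, so Taxon V is the least closely related of the three.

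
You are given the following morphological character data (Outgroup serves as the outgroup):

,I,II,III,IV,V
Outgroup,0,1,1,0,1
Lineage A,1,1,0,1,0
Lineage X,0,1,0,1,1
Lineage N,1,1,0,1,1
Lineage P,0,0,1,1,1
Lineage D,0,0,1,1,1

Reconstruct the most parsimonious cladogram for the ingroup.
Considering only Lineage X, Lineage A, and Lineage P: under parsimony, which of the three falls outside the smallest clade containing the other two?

Character polarity is set by the outgroup: the derived state is whichever differs from the outgroup's state, so for II, III, V the derived state is '0', and for the remaining characters it is '1'.
I (derived state '1') is shared by Lineage A and Lineage N — a synapomorphy uniting that clade.
II (derived state '0') is shared by Lineage D and Lineage P — a synapomorphy uniting that clade.
III: derived state '0' in Lineage A, Lineage N, and Lineage X only — synapomorphy for {Lineage A, Lineage N, Lineage X}.
All ingroup taxa share the derived state '1' for IV; it defines the ingroup but does not resolve relationships within it.
V (derived state '0') is unique to Lineage A (autapomorphy; uninformative for grouping).
Most parsimonious ingroup topology: (((Lineage A,Lineage N),Lineage X),(Lineage P,Lineage D)).
Lineage A and Lineage X share a more recent common ancestor with each other than either does with Lineage P, so Lineage P is the least closely related of the three.

Lineage P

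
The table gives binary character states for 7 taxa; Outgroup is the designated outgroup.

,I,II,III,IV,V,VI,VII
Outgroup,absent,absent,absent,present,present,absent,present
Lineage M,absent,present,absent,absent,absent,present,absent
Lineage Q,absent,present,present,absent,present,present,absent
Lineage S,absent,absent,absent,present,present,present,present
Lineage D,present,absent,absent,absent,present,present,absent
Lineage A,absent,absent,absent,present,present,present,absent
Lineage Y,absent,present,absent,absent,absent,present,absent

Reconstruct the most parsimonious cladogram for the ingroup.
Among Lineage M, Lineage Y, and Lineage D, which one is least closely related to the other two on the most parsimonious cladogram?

Lineage D

Character polarity is set by the outgroup: the derived state is whichever differs from the outgroup's state, so for IV, V, VII the derived state is 'absent', and for the remaining characters it is 'present'.
I: derived state 'present' in Lineage D only — an autapomorphy, so it tells us nothing about relationships among taxa.
II (derived state 'present') is shared by Lineage M, Lineage Q, and Lineage Y — a synapomorphy uniting that clade.
III (derived state 'present') is unique to Lineage Q (autapomorphy; uninformative for grouping).
IV (derived state 'absent') is shared by Lineage D, Lineage M, Lineage Q, and Lineage Y — a synapomorphy uniting that clade.
Only Lineage M and Lineage Y show the derived state 'absent' for V, supporting them as a clade.
All ingroup taxa share the derived state 'present' for VI; it defines the ingroup but does not resolve relationships within it.
Only Lineage A, Lineage D, Lineage M, Lineage Q, and Lineage Y show the derived state 'absent' for VII, supporting them as a clade.
Most parsimonious ingroup topology: (((((Lineage M,Lineage Y),Lineage Q),Lineage D),Lineage A),Lineage S).
Lineage Y and Lineage M share a more recent common ancestor with each other than either does with Lineage D, so Lineage D is the least closely related of the three.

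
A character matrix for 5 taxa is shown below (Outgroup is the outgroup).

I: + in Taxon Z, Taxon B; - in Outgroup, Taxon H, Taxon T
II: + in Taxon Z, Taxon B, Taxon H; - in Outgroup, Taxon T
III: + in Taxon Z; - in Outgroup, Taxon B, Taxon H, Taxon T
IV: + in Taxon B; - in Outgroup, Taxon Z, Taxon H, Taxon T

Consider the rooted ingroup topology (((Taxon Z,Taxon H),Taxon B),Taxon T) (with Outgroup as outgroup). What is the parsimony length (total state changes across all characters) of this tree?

5

Map each character onto (((Taxon Z,Taxon H),Taxon B),Taxon T) (rooted by Outgroup) and count the minimum state changes it requires (Fitch parsimony):
I: 2; II: 1; III: 1; IV: 1.
Total tree length = 5.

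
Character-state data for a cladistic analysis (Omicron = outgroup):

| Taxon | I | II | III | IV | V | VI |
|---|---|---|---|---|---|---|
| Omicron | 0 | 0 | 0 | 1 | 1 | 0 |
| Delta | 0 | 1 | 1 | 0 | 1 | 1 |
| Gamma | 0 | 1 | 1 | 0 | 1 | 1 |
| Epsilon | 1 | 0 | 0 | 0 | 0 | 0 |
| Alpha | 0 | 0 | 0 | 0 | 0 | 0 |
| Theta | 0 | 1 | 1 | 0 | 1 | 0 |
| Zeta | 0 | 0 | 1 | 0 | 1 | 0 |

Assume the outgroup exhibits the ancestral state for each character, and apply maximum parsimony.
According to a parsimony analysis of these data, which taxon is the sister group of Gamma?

Character polarity is set by the outgroup: the derived state is whichever differs from the outgroup's state, so for IV, V the derived state is '0', and for the remaining characters it is '1'.
I: derived state '1' in Epsilon only — an autapomorphy, so it tells us nothing about relationships among taxa.
Only Delta, Gamma, and Theta show the derived state '1' for II, supporting them as a clade.
III (derived state '1') is shared by Delta, Gamma, Theta, and Zeta — a synapomorphy uniting that clade.
IV (derived state '0') is shared by all ingroup taxa — unites the whole ingroup.
V: derived state '0' in Alpha and Epsilon only — synapomorphy for {Alpha, Epsilon}.
VI: derived state '1' in Delta and Gamma only — synapomorphy for {Delta, Gamma}.
Most parsimonious ingroup topology: ((((Delta,Gamma),Theta),Zeta),(Epsilon,Alpha)).
Gamma and Delta form a cherry on this tree, so they are sister taxa.

Delta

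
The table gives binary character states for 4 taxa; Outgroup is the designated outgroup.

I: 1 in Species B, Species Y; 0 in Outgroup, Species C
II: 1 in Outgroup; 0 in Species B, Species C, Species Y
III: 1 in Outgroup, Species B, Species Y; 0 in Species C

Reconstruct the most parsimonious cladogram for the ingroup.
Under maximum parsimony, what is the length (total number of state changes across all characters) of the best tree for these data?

Character polarity is set by the outgroup: the derived state is whichever differs from the outgroup's state, so for II, III the derived state is '0', and for the remaining characters it is '1'.
I: derived state '1' in Species B and Species Y only — synapomorphy for {Species B, Species Y}.
All ingroup taxa share the derived state '0' for II; it defines the ingroup but does not resolve relationships within it.
III (derived state '0') is unique to Species C (autapomorphy; uninformative for grouping).
Most parsimonious ingroup topology: ((Species B,Species Y),Species C).
Changes per character on this tree: I: 1; II: 1; III: 1.
Total = 3.

3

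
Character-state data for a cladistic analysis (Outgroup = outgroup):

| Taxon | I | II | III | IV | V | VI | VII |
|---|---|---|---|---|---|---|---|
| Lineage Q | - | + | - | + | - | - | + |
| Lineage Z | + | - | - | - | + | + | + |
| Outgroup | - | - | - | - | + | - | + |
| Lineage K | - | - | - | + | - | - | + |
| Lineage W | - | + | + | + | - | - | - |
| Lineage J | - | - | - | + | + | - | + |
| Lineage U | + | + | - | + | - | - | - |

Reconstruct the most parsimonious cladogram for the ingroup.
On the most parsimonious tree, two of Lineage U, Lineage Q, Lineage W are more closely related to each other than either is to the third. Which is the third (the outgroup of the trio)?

Character polarity is set by the outgroup: the derived state is whichever differs from the outgroup's state, so for V, VII the derived state is '-', and for the remaining characters it is '+'.
I groups Lineage U and Lineage Z, which is incompatible with the clades supported by the remaining characters; treating it as convergent (homoplasy) costs fewer steps than any alternative tree.
Only Lineage Q, Lineage U, and Lineage W show the derived state '+' for II, supporting them as a clade.
III (derived state '+') is unique to Lineage W (autapomorphy; uninformative for grouping).
IV (derived state '+') is shared by Lineage J, Lineage K, Lineage Q, Lineage U, and Lineage W — a synapomorphy uniting that clade.
Only Lineage K, Lineage Q, Lineage U, and Lineage W show the derived state '-' for V, supporting them as a clade.
VI (derived state '+') is unique to Lineage Z (autapomorphy; uninformative for grouping).
VII: derived state '-' in Lineage U and Lineage W only — synapomorphy for {Lineage U, Lineage W}.
Most parsimonious ingroup topology: (((((Lineage W,Lineage U),Lineage Q),Lineage K),Lineage J),Lineage Z).
Lineage U and Lineage W share a more recent common ancestor with each other than either does with Lineage Q, so Lineage Q is the least closely related of the three.

Lineage Q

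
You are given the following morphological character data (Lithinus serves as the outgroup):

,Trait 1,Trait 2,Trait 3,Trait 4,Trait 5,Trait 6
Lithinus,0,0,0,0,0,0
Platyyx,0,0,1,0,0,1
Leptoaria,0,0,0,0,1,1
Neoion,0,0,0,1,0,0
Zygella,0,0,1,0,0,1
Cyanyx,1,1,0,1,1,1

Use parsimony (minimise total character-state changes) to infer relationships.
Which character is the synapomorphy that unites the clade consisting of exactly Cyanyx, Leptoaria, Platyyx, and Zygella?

The outgroup has state '0' for every character, so '1' is the derived state throughout.
Trait 1 (derived state '1') is unique to Cyanyx (autapomorphy; uninformative for grouping).
Trait 2: derived state '1' in Cyanyx only — an autapomorphy, so it tells us nothing about relationships among taxa.
Trait 3 (derived state '1') is shared by Platyyx and Zygella — a synapomorphy uniting that clade.
Trait 4 (state '1') occurs in Cyanyx and Neoion but conflicts with the nesting implied by the other characters — most parsimoniously interpreted as homoplasy.
Only Cyanyx and Leptoaria show the derived state '1' for Trait 5, supporting them as a clade.
Only Cyanyx, Leptoaria, Platyyx, and Zygella show the derived state '1' for Trait 6, supporting them as a clade.
Most parsimonious ingroup topology: (((Platyyx,Zygella),(Leptoaria,Cyanyx)),Neoion).
The clade {Cyanyx, Leptoaria, Platyyx, Zygella} is supported by Trait 6: its derived state '1' occurs in exactly those taxa and in no other taxon (including the outgroup).

Trait 6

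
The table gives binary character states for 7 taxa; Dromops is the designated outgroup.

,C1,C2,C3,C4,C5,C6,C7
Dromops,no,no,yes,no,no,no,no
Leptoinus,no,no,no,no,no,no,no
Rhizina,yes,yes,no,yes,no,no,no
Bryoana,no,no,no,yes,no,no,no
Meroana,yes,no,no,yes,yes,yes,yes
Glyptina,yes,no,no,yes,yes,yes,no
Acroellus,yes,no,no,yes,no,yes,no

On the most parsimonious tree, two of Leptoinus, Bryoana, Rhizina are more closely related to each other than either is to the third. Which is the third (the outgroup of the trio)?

Leptoinus

Character polarity is set by the outgroup: the derived state is whichever differs from the outgroup's state, so for C3 the derived state is 'no', and for the remaining characters it is 'yes'.
C1 (derived state 'yes') is shared by Acroellus, Glyptina, Meroana, and Rhizina — a synapomorphy uniting that clade.
C2: derived state 'yes' in Rhizina only — an autapomorphy, so it tells us nothing about relationships among taxa.
C3 (derived state 'no') is shared by all ingroup taxa — unites the whole ingroup.
Only Acroellus, Bryoana, Glyptina, Meroana, and Rhizina show the derived state 'yes' for C4, supporting them as a clade.
Only Glyptina and Meroana show the derived state 'yes' for C5, supporting them as a clade.
C6 (derived state 'yes') is shared by Acroellus, Glyptina, and Meroana — a synapomorphy uniting that clade.
C7 (derived state 'yes') is unique to Meroana (autapomorphy; uninformative for grouping).
Most parsimonious ingroup topology: (Leptoinus,((Rhizina,((Meroana,Glyptina),Acroellus)),Bryoana)).
Rhizina and Bryoana share a more recent common ancestor with each other than either does with Leptoinus, so Leptoinus is the least closely related of the three.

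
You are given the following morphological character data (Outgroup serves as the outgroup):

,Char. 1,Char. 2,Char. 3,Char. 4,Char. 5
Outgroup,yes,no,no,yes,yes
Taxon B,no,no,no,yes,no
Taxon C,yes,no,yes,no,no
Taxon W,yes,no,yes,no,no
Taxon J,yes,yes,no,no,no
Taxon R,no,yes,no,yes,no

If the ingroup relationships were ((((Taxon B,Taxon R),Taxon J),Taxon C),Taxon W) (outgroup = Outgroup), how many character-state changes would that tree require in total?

Map each character onto ((((Taxon B,Taxon R),Taxon J),Taxon C),Taxon W) (rooted by Outgroup) and count the minimum state changes it requires (Fitch parsimony):
Char. 1: 1; Char. 2: 2; Char. 3: 2; Char. 4: 2; Char. 5: 1.
Total tree length = 8.

8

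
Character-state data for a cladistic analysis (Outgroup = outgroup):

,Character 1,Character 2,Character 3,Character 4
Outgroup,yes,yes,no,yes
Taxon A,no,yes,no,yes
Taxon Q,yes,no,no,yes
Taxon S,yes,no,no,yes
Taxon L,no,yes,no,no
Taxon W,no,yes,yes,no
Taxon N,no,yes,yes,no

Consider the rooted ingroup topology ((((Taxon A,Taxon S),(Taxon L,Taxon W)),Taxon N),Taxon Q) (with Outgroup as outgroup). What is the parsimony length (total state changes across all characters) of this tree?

8

Map each character onto ((((Taxon A,Taxon S),(Taxon L,Taxon W)),Taxon N),Taxon Q) (rooted by Outgroup) and count the minimum state changes it requires (Fitch parsimony):
Character 1: 2; Character 2: 2; Character 3: 2; Character 4: 2.
Total tree length = 8.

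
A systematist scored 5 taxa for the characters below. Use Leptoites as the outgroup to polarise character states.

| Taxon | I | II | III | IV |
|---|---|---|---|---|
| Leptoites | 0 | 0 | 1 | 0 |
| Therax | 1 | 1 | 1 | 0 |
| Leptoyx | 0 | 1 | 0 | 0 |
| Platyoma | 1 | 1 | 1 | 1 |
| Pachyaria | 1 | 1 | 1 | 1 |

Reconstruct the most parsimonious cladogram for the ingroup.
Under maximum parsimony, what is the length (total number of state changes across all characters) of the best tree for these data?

4

Character polarity is set by the outgroup: the derived state is whichever differs from the outgroup's state, so for III the derived state is '0', and for the remaining characters it is '1'.
I (derived state '1') is shared by Pachyaria, Platyoma, and Therax — a synapomorphy uniting that clade.
II (derived state '1') is shared by all ingroup taxa — unites the whole ingroup.
III: derived state '0' in Leptoyx only — an autapomorphy, so it tells us nothing about relationships among taxa.
IV (derived state '1') is shared by Pachyaria and Platyoma — a synapomorphy uniting that clade.
Most parsimonious ingroup topology: ((Therax,(Platyoma,Pachyaria)),Leptoyx).
Changes per character on this tree: I: 1; II: 1; III: 1; IV: 1.
Total = 4.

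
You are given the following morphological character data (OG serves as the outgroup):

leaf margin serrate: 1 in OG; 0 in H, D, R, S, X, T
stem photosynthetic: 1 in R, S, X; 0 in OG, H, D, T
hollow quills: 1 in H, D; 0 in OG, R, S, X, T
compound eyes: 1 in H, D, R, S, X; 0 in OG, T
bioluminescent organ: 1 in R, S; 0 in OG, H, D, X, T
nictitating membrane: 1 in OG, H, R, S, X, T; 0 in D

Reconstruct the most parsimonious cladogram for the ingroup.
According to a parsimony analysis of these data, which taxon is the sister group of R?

S

Character polarity is set by the outgroup: the derived state is whichever differs from the outgroup's state, so for leaf margin serrate, nictitating membrane the derived state is '0', and for the remaining characters it is '1'.
All ingroup taxa share the derived state '0' for leaf margin serrate; it defines the ingroup but does not resolve relationships within it.
stem photosynthetic (derived state '1') is shared by R, S, and X — a synapomorphy uniting that clade.
hollow quills: derived state '1' in D and H only — synapomorphy for {D, H}.
Only D, H, R, S, and X show the derived state '1' for compound eyes, supporting them as a clade.
bioluminescent organ (derived state '1') is shared by R and S — a synapomorphy uniting that clade.
nictitating membrane: derived state '0' in D only — an autapomorphy, so it tells us nothing about relationships among taxa.
Most parsimonious ingroup topology: (((H,D),((R,S),X)),T).
R and S form a cherry on this tree, so they are sister taxa.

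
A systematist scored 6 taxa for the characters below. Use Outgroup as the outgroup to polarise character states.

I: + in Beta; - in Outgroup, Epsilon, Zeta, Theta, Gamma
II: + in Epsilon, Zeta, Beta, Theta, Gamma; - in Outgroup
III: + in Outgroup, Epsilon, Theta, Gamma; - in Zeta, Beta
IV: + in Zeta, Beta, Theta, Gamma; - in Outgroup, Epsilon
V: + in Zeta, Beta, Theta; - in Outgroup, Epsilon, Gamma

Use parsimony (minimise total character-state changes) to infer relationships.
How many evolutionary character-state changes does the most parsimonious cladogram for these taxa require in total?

Character polarity is set by the outgroup: the derived state is whichever differs from the outgroup's state, so for III the derived state is '-', and for the remaining characters it is '+'.
I (derived state '+') is unique to Beta (autapomorphy; uninformative for grouping).
All ingroup taxa share the derived state '+' for II; it defines the ingroup but does not resolve relationships within it.
III (derived state '-') is shared by Beta and Zeta — a synapomorphy uniting that clade.
IV: derived state '+' in Beta, Gamma, Theta, and Zeta only — synapomorphy for {Beta, Gamma, Theta, Zeta}.
Only Beta, Theta, and Zeta show the derived state '+' for V, supporting them as a clade.
Most parsimonious ingroup topology: (Epsilon,(((Zeta,Beta),Theta),Gamma)).
Changes per character on this tree: I: 1; II: 1; III: 1; IV: 1; V: 1.
Total = 5.

5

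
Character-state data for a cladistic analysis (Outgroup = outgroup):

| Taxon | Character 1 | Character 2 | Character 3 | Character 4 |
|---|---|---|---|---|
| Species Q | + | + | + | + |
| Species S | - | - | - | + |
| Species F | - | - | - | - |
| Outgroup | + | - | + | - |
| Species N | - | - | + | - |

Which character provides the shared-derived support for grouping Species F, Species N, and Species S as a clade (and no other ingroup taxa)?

Character 1

Character polarity is set by the outgroup: the derived state is whichever differs from the outgroup's state, so for Character 1, Character 3 the derived state is '-', and for the remaining characters it is '+'.
Only Species F, Species N, and Species S show the derived state '-' for Character 1, supporting them as a clade.
Character 2 (derived state '+') is unique to Species Q (autapomorphy; uninformative for grouping).
Character 3: derived state '-' in Species F and Species S only — synapomorphy for {Species F, Species S}.
Character 4 groups Species Q and Species S, which is incompatible with the clades supported by the remaining characters; treating it as convergent (homoplasy) costs fewer steps than any alternative tree.
Most parsimonious ingroup topology: (((Species S,Species F),Species N),Species Q).
The clade {Species F, Species N, Species S} is supported by Character 1: its derived state '-' occurs in exactly those taxa and in no other taxon (including the outgroup).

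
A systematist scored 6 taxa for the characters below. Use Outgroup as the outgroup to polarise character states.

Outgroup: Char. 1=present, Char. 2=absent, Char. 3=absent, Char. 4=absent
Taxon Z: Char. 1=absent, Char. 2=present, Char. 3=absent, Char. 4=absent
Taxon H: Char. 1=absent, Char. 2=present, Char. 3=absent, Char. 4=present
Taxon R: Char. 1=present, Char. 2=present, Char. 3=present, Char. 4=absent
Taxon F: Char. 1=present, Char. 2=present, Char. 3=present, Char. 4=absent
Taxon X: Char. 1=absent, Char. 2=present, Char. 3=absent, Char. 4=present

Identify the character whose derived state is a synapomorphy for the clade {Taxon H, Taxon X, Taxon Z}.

Character polarity is set by the outgroup: the derived state is whichever differs from the outgroup's state, so for Char. 1 the derived state is 'absent', and for the remaining characters it is 'present'.
Only Taxon H, Taxon X, and Taxon Z show the derived state 'absent' for Char. 1, supporting them as a clade.
All ingroup taxa share the derived state 'present' for Char. 2; it defines the ingroup but does not resolve relationships within it.
Only Taxon F and Taxon R show the derived state 'present' for Char. 3, supporting them as a clade.
Char. 4: derived state 'present' in Taxon H and Taxon X only — synapomorphy for {Taxon H, Taxon X}.
Most parsimonious ingroup topology: ((Taxon Z,(Taxon H,Taxon X)),(Taxon R,Taxon F)).
The clade {Taxon H, Taxon X, Taxon Z} is supported by Char. 1: its derived state 'absent' occurs in exactly those taxa and in no other taxon (including the outgroup).

Char. 1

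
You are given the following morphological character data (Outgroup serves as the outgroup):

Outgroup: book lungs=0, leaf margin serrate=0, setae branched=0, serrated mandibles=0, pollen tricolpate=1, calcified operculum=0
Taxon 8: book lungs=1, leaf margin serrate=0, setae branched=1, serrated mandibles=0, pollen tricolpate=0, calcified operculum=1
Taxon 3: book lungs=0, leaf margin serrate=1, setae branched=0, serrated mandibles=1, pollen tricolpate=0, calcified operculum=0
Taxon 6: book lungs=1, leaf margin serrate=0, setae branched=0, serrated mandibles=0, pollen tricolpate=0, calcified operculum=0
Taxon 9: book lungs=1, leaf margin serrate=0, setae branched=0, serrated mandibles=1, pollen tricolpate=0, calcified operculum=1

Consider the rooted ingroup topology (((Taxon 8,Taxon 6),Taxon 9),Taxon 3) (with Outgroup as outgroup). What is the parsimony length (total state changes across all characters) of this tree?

8

Map each character onto (((Taxon 8,Taxon 6),Taxon 9),Taxon 3) (rooted by Outgroup) and count the minimum state changes it requires (Fitch parsimony):
book lungs: 1; leaf margin serrate: 1; setae branched: 1; serrated mandibles: 2; pollen tricolpate: 1; calcified operculum: 2.
Total tree length = 8.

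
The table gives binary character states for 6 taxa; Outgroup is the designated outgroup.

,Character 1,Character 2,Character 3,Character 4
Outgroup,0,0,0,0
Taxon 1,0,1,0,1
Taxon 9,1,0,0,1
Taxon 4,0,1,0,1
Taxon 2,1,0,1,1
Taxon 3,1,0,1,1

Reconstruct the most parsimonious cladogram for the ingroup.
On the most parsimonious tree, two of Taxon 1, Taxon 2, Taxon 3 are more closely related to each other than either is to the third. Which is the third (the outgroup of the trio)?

Taxon 1

The outgroup has state '0' for every character, so '1' is the derived state throughout.
Only Taxon 2, Taxon 3, and Taxon 9 show the derived state '1' for Character 1, supporting them as a clade.
Character 2 (derived state '1') is shared by Taxon 1 and Taxon 4 — a synapomorphy uniting that clade.
Character 3 (derived state '1') is shared by Taxon 2 and Taxon 3 — a synapomorphy uniting that clade.
All ingroup taxa share the derived state '1' for Character 4; it defines the ingroup but does not resolve relationships within it.
Most parsimonious ingroup topology: ((Taxon 1,Taxon 4),(Taxon 9,(Taxon 2,Taxon 3))).
Taxon 3 and Taxon 2 share a more recent common ancestor with each other than either does with Taxon 1, so Taxon 1 is the least closely related of the three.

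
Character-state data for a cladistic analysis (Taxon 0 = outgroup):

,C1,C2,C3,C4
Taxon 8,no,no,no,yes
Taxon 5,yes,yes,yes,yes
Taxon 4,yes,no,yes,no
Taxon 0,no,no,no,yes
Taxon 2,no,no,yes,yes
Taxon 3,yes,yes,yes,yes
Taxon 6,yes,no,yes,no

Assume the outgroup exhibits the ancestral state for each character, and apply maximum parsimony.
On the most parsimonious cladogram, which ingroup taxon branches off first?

Character polarity is set by the outgroup: the derived state is whichever differs from the outgroup's state, so for C4 the derived state is 'no', and for the remaining characters it is 'yes'.
C1 (derived state 'yes') is shared by Taxon 3, Taxon 4, Taxon 5, and Taxon 6 — a synapomorphy uniting that clade.
C2: derived state 'yes' in Taxon 3 and Taxon 5 only — synapomorphy for {Taxon 3, Taxon 5}.
C3 (derived state 'yes') is shared by Taxon 2, Taxon 3, Taxon 4, Taxon 5, and Taxon 6 — a synapomorphy uniting that clade.
Only Taxon 4 and Taxon 6 show the derived state 'no' for C4, supporting them as a clade.
Most parsimonious ingroup topology: ((((Taxon 3,Taxon 5),(Taxon 6,Taxon 4)),Taxon 2),Taxon 8).
Taxon 8 is sister to the clade containing all other ingroup taxa, so it is the earliest-diverging (most basal) ingroup lineage.

Taxon 8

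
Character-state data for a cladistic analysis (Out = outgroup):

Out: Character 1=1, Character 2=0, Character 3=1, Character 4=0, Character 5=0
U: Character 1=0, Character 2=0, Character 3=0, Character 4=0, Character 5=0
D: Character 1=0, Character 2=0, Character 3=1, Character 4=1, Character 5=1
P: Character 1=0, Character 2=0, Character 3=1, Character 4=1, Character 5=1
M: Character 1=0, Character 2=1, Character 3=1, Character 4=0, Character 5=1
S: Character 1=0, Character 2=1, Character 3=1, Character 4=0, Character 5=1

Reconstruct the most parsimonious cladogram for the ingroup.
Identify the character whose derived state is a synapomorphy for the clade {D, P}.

Character polarity is set by the outgroup: the derived state is whichever differs from the outgroup's state, so for Character 1, Character 3 the derived state is '0', and for the remaining characters it is '1'.
Character 1 (derived state '0') is shared by all ingroup taxa — unites the whole ingroup.
Only M and S show the derived state '1' for Character 2, supporting them as a clade.
Character 3 (derived state '0') is unique to U (autapomorphy; uninformative for grouping).
Character 4: derived state '1' in D and P only — synapomorphy for {D, P}.
Character 5 (derived state '1') is shared by D, M, P, and S — a synapomorphy uniting that clade.
Most parsimonious ingroup topology: (U,((D,P),(M,S))).
The clade {D, P} is supported by Character 4: its derived state '1' occurs in exactly those taxa and in no other taxon (including the outgroup).

Character 4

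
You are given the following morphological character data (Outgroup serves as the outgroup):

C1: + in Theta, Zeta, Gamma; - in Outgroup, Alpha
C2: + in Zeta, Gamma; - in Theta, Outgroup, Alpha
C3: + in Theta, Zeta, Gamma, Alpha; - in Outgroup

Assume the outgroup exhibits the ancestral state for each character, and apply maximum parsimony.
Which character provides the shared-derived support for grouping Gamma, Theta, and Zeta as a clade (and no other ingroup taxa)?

The outgroup has state '-' for every character, so '+' is the derived state throughout.
C1: derived state '+' in Gamma, Theta, and Zeta only — synapomorphy for {Gamma, Theta, Zeta}.
C2: derived state '+' in Gamma and Zeta only — synapomorphy for {Gamma, Zeta}.
C3 (derived state '+') is shared by all ingroup taxa — unites the whole ingroup.
Most parsimonious ingroup topology: (Alpha,((Gamma,Zeta),Theta)).
The clade {Gamma, Theta, Zeta} is supported by C1: its derived state '+' occurs in exactly those taxa and in no other taxon (including the outgroup).

C1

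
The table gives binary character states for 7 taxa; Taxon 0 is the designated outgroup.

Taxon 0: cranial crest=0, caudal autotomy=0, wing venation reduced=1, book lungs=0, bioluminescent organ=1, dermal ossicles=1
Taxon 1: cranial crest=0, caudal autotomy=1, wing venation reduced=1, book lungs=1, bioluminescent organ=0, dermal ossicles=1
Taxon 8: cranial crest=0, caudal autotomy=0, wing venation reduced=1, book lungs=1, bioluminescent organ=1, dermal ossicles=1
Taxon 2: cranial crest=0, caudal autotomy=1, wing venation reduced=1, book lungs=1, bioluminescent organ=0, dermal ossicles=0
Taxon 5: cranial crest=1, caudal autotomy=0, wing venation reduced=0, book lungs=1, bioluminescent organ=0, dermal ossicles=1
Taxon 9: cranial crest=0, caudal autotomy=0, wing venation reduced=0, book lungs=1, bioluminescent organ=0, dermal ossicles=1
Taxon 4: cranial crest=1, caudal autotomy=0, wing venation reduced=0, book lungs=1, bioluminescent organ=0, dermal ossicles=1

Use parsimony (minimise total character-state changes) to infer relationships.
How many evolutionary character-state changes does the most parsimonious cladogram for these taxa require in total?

6

Character polarity is set by the outgroup: the derived state is whichever differs from the outgroup's state, so for wing venation reduced, bioluminescent organ, dermal ossicles the derived state is '0', and for the remaining characters it is '1'.
Only Taxon 4 and Taxon 5 show the derived state '1' for cranial crest, supporting them as a clade.
caudal autotomy (derived state '1') is shared by Taxon 1 and Taxon 2 — a synapomorphy uniting that clade.
wing venation reduced: derived state '0' in Taxon 4, Taxon 5, and Taxon 9 only — synapomorphy for {Taxon 4, Taxon 5, Taxon 9}.
All ingroup taxa share the derived state '1' for book lungs; it defines the ingroup but does not resolve relationships within it.
bioluminescent organ: derived state '0' in Taxon 1, Taxon 2, Taxon 4, Taxon 5, and Taxon 9 only — synapomorphy for {Taxon 1, Taxon 2, Taxon 4, Taxon 5, Taxon 9}.
dermal ossicles (derived state '0') is unique to Taxon 2 (autapomorphy; uninformative for grouping).
Most parsimonious ingroup topology: (((Taxon 1,Taxon 2),((Taxon 5,Taxon 4),Taxon 9)),Taxon 8).
Changes per character on this tree: cranial crest: 1; caudal autotomy: 1; wing venation reduced: 1; book lungs: 1; bioluminescent organ: 1; dermal ossicles: 1.
Total = 6.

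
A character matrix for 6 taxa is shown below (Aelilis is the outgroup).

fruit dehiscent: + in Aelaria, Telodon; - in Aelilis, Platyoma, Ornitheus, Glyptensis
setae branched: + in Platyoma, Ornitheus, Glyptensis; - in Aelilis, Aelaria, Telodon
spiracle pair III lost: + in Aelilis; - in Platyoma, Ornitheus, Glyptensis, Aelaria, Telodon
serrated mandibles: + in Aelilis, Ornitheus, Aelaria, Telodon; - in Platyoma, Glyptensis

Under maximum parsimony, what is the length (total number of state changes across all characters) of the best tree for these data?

Character polarity is set by the outgroup: the derived state is whichever differs from the outgroup's state, so for spiracle pair III lost, serrated mandibles the derived state is '-', and for the remaining characters it is '+'.
fruit dehiscent: derived state '+' in Aelaria and Telodon only — synapomorphy for {Aelaria, Telodon}.
setae branched (derived state '+') is shared by Glyptensis, Ornitheus, and Platyoma — a synapomorphy uniting that clade.
spiracle pair III lost (derived state '-') is shared by all ingroup taxa — unites the whole ingroup.
Only Glyptensis and Platyoma show the derived state '-' for serrated mandibles, supporting them as a clade.
Most parsimonious ingroup topology: (((Platyoma,Glyptensis),Ornitheus),(Aelaria,Telodon)).
Changes per character on this tree: fruit dehiscent: 1; setae branched: 1; spiracle pair III lost: 1; serrated mandibles: 1.
Total = 4.

4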